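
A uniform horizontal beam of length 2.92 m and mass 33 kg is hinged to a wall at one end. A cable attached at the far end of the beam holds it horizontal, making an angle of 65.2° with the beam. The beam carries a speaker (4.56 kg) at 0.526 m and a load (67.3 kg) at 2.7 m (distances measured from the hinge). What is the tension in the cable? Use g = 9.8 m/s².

Take moments about the hinge.
Beam weight: 33 × 9.8 = 323.4 N down at 1.46 m → arm 1.46 m, τ = 323.4 × 1.46 = 472.2 N·m clockwise.
Speaker: 4.56 × 9.8 = 44.69 N down at 0.526 m → arm 0.526 m, τ = 44.69 × 0.526 = 23.51 N·m clockwise.
Load: 67.3 × 9.8 = 659.5 N down at 2.7 m → arm 2.7 m, τ = 659.5 × 2.7 = 1781 N·m clockwise.
Total clockwise load moment = 2277 N·m.
The cable tension T acts at 2.92 m; only its component perpendicular to the beam, T sinθ, produces torque. sin 65.2° = 0.9078.
Balancing moments: T × 2.92 × 0.9078 = 2277, giving T = 2277 / 2.651 = 859 N.

T ≈ 859 N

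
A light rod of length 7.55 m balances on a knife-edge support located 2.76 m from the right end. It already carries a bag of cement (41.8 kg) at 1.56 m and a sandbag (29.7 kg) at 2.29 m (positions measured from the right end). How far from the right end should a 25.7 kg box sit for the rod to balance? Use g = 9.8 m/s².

Choose the knife-edge support (at 2.76 m from the right end) as the axis so the support reaction has zero arm there.
Bag of cement: 41.8 × 9.8 = 409.6 N down at 1.56 m → arm 1.2 m, τ = 409.6 × 1.2 = 491.5 N·m clockwise.
Sandbag: 29.7 × 9.8 = 291.1 N down at 2.29 m → arm 0.47 m, τ = 291.1 × 0.47 = 136.8 N·m clockwise.
Net moment of existing loads = 628.3 N·m clockwise.
The box weighs 25.7 × 9.8 = 251.9 N and must supply an equal counterclockwise moment, so its lever arm about the knife-edge support is 628.3 / 251.9 = 2.49 m.
That puts it at 2.76 + 2.49 = 5.25 m from the right end.

x ≈ 5.25 m from the right end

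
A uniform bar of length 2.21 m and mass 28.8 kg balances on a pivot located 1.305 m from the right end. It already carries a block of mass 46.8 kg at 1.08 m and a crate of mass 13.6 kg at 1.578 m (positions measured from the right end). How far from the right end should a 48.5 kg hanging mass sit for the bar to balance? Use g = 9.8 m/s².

About the pivot (at 1.305 m from the right end):
Beam weight: 28.8 × 9.8 = 282.2 N down at 1.105 m → arm 0.2 m, τ = 282.2 × 0.2 = 56.44 N·m clockwise.
Block: 46.8 × 9.8 = 458.6 N down at 1.08 m → arm 0.225 m, τ = 458.6 × 0.225 = 103.2 N·m clockwise.
Crate: 13.6 × 9.8 = 133.3 N down at 1.578 m → arm 0.273 m, τ = 133.3 × 0.273 = 36.39 N·m counterclockwise.
Net moment of existing loads = 123.2 N·m clockwise.
The hanging mass weighs 48.5 × 9.8 = 475.3 N and must supply an equal counterclockwise moment, so its lever arm about the pivot is 123.2 / 475.3 = 0.259 m.
That puts it at 1.305 + 0.259 = 1.56 m from the right end.

x ≈ 1.56 m from the right end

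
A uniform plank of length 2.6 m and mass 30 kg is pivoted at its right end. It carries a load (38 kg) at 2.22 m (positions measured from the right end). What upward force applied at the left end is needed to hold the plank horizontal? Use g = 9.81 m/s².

F ≈ 465 N

Taking torques about the right end:
Beam weight: 30 × 9.81 = 294.3 N down at 1.3 m → arm 1.3 m, τ = 294.3 × 1.3 = 382.6 N·m counterclockwise.
Load: 38 × 9.81 = 372.8 N down at 2.22 m → arm 2.22 m, τ = 372.8 × 2.22 = 827.6 N·m counterclockwise.
Net moment of the loads = 1210 N·m counterclockwise.
The upward force F acts at the left end, arm 2.6 m, giving F × 2.6 clockwise.
Στ = 0 ⇒ F × 2.6 = 1210 ⇒ F = 1210 / 2.6 = 465 N.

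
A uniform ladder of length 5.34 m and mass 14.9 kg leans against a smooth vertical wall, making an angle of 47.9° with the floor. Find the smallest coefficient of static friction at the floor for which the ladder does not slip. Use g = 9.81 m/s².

Take moments about the foot of the ladder.
Ladder weight 14.9×9.81 = 146.2 N acts at 2.67 m along the ladder; its horizontal arm is 2.67·cos47.9° = 1.79 m → τ = 261.7 N·m clockwise.
Wall normal N acts horizontally at the top; its moment arm is the height L sinθ = 5.34·sin47.9° = 3.962 m, counterclockwise.
Setting net torque to zero: N × 3.962 = 261.7 → N = 66.05 N.
ΣFx = 0 ⇒ f = N_wall = 66.05 N. ΣFy = 0 ⇒ N_floor = 146.2 N.
μ_min = f / N_floor = 66.05 / 146.2 = 0.452.

μ_min ≈ 0.452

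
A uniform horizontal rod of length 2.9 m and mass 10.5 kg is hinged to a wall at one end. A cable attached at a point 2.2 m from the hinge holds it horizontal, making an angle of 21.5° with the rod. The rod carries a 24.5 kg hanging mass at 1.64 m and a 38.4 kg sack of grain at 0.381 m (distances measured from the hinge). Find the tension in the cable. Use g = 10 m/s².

About the hinge:
Beam weight: 10.5 × 10 = 105 N down at 1.45 m → arm 1.45 m, τ = 105 × 1.45 = 152.2 N·m clockwise.
Hanging mass: 24.5 × 10 = 245 N down at 1.64 m → arm 1.64 m, τ = 245 × 1.64 = 401.8 N·m clockwise.
Sack of grain: 38.4 × 10 = 384 N down at 0.381 m → arm 0.381 m, τ = 384 × 0.381 = 146.3 N·m clockwise.
Total clockwise load moment = 700.3 N·m.
The cable tension T acts at 2.2 m; only its component perpendicular to the rod, T sinθ, produces torque. sin 21.5° = 0.3665.
Στ = 0 ⇒ T × 2.2 × 0.3665 = 700.3 ⇒ T = 700.3 / 0.8063 = 869 N.

T ≈ 869 N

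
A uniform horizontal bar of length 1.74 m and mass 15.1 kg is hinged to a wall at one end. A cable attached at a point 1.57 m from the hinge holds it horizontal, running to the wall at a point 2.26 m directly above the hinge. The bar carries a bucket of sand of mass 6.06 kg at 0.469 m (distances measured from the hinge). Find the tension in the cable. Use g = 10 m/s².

Taking torques about the hinge:
Beam weight: 15.1 × 10 = 151 N down at 0.87 m → arm 0.87 m, τ = 151 × 0.87 = 131.4 N·m clockwise.
Bucket of sand: 6.06 × 10 = 60.6 N down at 0.469 m → arm 0.469 m, τ = 60.6 × 0.469 = 28.42 N·m clockwise.
Total clockwise load moment = 159.8 N·m.
The cable tension T acts at 1.57 m; only its component perpendicular to the bar, T sinθ, produces torque. sinθ = h/√(h²+d²) = 2.26/√(2.26²+1.57²) = 0.8213.
For rotational equilibrium, T × 1.57 × 0.8213 = 159.8, so T = 159.8 / 1.289 = 124 N.

T ≈ 124 N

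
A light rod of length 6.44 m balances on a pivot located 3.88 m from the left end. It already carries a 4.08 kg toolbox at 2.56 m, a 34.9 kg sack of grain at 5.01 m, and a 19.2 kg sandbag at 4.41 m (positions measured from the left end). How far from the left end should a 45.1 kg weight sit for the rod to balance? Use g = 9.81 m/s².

x ≈ 2.9 m from the left end

About the pivot (at 3.88 m from the left end):
Toolbox: 4.08 × 9.81 = 40.02 N down at 2.56 m → arm 1.32 m, τ = 40.02 × 1.32 = 52.83 N·m counterclockwise.
Sack of grain: 34.9 × 9.81 = 342.4 N down at 5.01 m → arm 1.13 m, τ = 342.4 × 1.13 = 386.9 N·m clockwise.
Sandbag: 19.2 × 9.81 = 188.4 N down at 4.41 m → arm 0.53 m, τ = 188.4 × 0.53 = 99.85 N·m clockwise.
Net moment of existing loads = 433.9 N·m clockwise.
The weight weighs 45.1 × 9.81 = 442.4 N and must supply an equal counterclockwise moment, so its lever arm about the pivot is 433.9 / 442.4 = 0.981 m.
That puts it at 3.88 − 0.981 = 2.9 m from the left end.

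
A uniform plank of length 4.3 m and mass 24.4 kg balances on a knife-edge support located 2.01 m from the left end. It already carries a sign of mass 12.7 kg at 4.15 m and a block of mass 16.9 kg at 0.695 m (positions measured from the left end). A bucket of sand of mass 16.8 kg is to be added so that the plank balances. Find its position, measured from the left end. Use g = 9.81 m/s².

x ≈ 1.51 m from the left end

Sum moments about the knife-edge support (at 2.01 m from the left end) (the support reaction has zero arm there).
Beam weight: 24.4 × 9.81 = 239.4 N down at 2.15 m → arm 0.14 m, τ = 239.4 × 0.14 = 33.52 N·m clockwise.
Sign: 12.7 × 9.81 = 124.6 N down at 4.15 m → arm 2.14 m, τ = 124.6 × 2.14 = 266.6 N·m clockwise.
Block: 16.9 × 9.81 = 165.8 N down at 0.695 m → arm 1.315 m, τ = 165.8 × 1.315 = 218 N·m counterclockwise.
Net moment of existing loads = 82.12 N·m clockwise.
The bucket of sand weighs 16.8 × 9.81 = 164.8 N and must supply an equal counterclockwise moment, so its lever arm about the knife-edge support is 82.12 / 164.8 = 0.498 m.
That puts it at 2.01 − 0.498 = 1.51 m from the left end.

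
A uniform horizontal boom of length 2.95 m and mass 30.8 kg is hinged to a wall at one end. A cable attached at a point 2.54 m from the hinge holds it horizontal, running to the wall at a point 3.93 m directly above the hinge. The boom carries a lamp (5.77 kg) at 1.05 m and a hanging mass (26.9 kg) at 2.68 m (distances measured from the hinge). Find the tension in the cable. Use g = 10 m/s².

T ≈ 579 N

About the hinge:
Beam weight: 30.8 × 10 = 308 N down at 1.475 m → arm 1.475 m, τ = 308 × 1.475 = 454.3 N·m clockwise.
Lamp: 5.77 × 10 = 57.7 N down at 1.05 m → arm 1.05 m, τ = 57.7 × 1.05 = 60.59 N·m clockwise.
Hanging mass: 26.9 × 10 = 269 N down at 2.68 m → arm 2.68 m, τ = 269 × 2.68 = 720.9 N·m clockwise.
Total clockwise load moment = 1236 N·m.
The cable tension T acts at 2.54 m; only its component perpendicular to the boom, T sinθ, produces torque. sinθ = h/√(h²+d²) = 3.93/√(3.93²+2.54²) = 0.8399.
Setting net torque to zero: T × 2.54 × 0.8399 = 1236 → T = 1236 / 2.133 = 579 N.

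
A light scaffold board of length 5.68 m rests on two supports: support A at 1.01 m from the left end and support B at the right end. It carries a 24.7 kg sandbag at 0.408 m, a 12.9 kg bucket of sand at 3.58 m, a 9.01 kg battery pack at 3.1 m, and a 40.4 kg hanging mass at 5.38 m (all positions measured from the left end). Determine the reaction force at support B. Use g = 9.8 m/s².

R_B ≈ 448 N

Take moments about support A.
Sandbag: 24.7 × 9.8 = 242.1 N down at 0.408 m → arm 0.602 m, τ = 242.1 × 0.602 = 145.7 N·m counterclockwise.
Bucket of sand: 12.9 × 9.8 = 126.4 N down at 3.58 m → arm 2.57 m, τ = 126.4 × 2.57 = 324.8 N·m clockwise.
Battery pack: 9.01 × 9.8 = 88.3 N down at 3.1 m → arm 2.09 m, τ = 88.3 × 2.09 = 184.5 N·m clockwise.
Hanging mass: 40.4 × 9.8 = 395.9 N down at 5.38 m → arm 4.37 m, τ = 395.9 × 4.37 = 1730 N·m clockwise.
Net load moment about support A = 2094 N·m clockwise.
Reaction R at support B is upward at 5.68 m, arm 4.67 m → moment R × 4.67 counterclockwise.
Στ = 0 ⇒ R × 4.67 = 2094 ⇒ R = 448 N.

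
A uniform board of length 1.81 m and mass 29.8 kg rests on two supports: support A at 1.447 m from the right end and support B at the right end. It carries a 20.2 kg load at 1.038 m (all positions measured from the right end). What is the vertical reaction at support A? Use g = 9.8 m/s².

Taking torques about support B:
Beam weight: 29.8 × 9.8 = 292 N down at 0.905 m → arm 0.905 m, τ = 292 × 0.905 = 264.3 N·m counterclockwise.
Load: 20.2 × 9.8 = 198 N down at 1.038 m → arm 1.038 m, τ = 198 × 1.038 = 205.5 N·m counterclockwise.
Net load moment about support B = 469.8 N·m counterclockwise.
Reaction R at support A is upward at 1.447 m, arm 1.447 m → moment R × 1.447 clockwise.
Στ = 0 ⇒ R × 1.447 = 469.8 ⇒ R = 325 N.

R_A ≈ 325 N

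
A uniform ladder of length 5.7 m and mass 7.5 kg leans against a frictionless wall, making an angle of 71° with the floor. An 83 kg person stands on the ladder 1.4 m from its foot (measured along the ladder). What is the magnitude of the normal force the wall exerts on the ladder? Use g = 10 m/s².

N_wall ≈ 83.1 N

Choose the foot of the ladder as the axis so the floor normal and friction both act there and drop out.
Ladder weight 7.5×10 = 75 N acts at 2.85 m along the ladder; its horizontal arm is 2.85·cos71° = 0.9279 m → τ = 69.59 N·m clockwise.
Person: 83×10 = 830 N at 1.4 m → arm 0.4558 m → τ = 378.3 N·m clockwise.
Wall normal N acts horizontally at the top; its moment arm is the height L sinθ = 5.7·sin71° = 5.389 m, counterclockwise.
Balancing moments: N × 5.389 = 447.9, giving N = 83.1 N.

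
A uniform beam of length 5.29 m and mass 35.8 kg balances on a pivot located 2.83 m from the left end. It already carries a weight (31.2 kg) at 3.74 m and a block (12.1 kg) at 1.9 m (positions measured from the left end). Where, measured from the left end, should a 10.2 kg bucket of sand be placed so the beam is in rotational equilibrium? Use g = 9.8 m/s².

Taking torques about the pivot (at 2.83 m from the left end):
Beam weight: 35.8 × 9.8 = 350.8 N down at 2.645 m → arm 0.185 m, τ = 350.8 × 0.185 = 64.9 N·m counterclockwise.
Weight: 31.2 × 9.8 = 305.8 N down at 3.74 m → arm 0.91 m, τ = 305.8 × 0.91 = 278.3 N·m clockwise.
Block: 12.1 × 9.8 = 118.6 N down at 1.9 m → arm 0.93 m, τ = 118.6 × 0.93 = 110.3 N·m counterclockwise.
Net moment of existing loads = 103.1 N·m clockwise.
The bucket of sand weighs 10.2 × 9.8 = 99.96 N and must supply an equal counterclockwise moment, so its lever arm about the pivot is 103.1 / 99.96 = 1.03 m.
That puts it at 2.83 − 1.03 = 1.8 m from the left end.

x ≈ 1.8 m from the left end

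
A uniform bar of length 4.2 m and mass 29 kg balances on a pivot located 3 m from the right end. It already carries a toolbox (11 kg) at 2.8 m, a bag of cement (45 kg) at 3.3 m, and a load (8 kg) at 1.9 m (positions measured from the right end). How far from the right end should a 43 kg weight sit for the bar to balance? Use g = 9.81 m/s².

Sum moments about the pivot (at 3 m from the right end) (the support reaction has zero arm there).
Beam weight: 29 × 9.81 = 284.5 N down at 2.1 m → arm 0.9 m, τ = 284.5 × 0.9 = 256.1 N·m clockwise.
Toolbox: 11 × 9.81 = 107.9 N down at 2.8 m → arm 0.2 m, τ = 107.9 × 0.2 = 21.58 N·m clockwise.
Bag of cement: 45 × 9.81 = 441.5 N down at 3.3 m → arm 0.3 m, τ = 441.5 × 0.3 = 132.4 N·m counterclockwise.
Load: 8 × 9.81 = 78.48 N down at 1.9 m → arm 1.1 m, τ = 78.48 × 1.1 = 86.33 N·m clockwise.
Net moment of existing loads = 231.6 N·m clockwise.
The weight weighs 43 × 9.81 = 421.8 N and must supply an equal counterclockwise moment, so its lever arm about the pivot is 231.6 / 421.8 = 0.549 m.
That puts it at 3 + 0.549 = 3.55 m from the right end.

x ≈ 3.55 m from the right end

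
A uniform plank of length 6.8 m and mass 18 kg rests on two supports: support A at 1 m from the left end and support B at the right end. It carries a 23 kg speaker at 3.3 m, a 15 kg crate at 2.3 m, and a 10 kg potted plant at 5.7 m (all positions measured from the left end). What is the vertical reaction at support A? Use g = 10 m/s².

About support B:
Beam weight: 18 × 10 = 180 N down at 3.4 m → arm 3.4 m, τ = 180 × 3.4 = 612 N·m counterclockwise.
Speaker: 23 × 10 = 230 N down at 3.3 m → arm 3.5 m, τ = 230 × 3.5 = 805 N·m counterclockwise.
Crate: 15 × 10 = 150 N down at 2.3 m → arm 4.5 m, τ = 150 × 4.5 = 675 N·m counterclockwise.
Potted plant: 10 × 10 = 100 N down at 5.7 m → arm 1.1 m, τ = 100 × 1.1 = 110 N·m counterclockwise.
Net load moment about support B = 2202 N·m counterclockwise.
Reaction R at support A is upward at 1 m, arm 5.8 m → moment R × 5.8 clockwise.
Στ = 0 ⇒ R × 5.8 = 2202 ⇒ R = 380 N.

R_A ≈ 380 N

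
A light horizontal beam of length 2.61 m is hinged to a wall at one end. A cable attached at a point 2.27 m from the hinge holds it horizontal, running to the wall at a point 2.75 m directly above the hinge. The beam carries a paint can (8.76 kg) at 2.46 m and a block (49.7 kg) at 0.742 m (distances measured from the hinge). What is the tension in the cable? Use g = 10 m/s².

About the hinge:
Paint can: 8.76 × 10 = 87.6 N down at 2.46 m → arm 2.46 m, τ = 87.6 × 2.46 = 215.5 N·m clockwise.
Block: 49.7 × 10 = 497 N down at 0.742 m → arm 0.742 m, τ = 497 × 0.742 = 368.8 N·m clockwise.
Total clockwise load moment = 584.3 N·m.
The cable tension T acts at 2.27 m; only its component perpendicular to the beam, T sinθ, produces torque. sinθ = h/√(h²+d²) = 2.75/√(2.75²+2.27²) = 0.7712.
Setting net torque to zero: T × 2.27 × 0.7712 = 584.3 → T = 584.3 / 1.751 = 334 N.

T ≈ 334 N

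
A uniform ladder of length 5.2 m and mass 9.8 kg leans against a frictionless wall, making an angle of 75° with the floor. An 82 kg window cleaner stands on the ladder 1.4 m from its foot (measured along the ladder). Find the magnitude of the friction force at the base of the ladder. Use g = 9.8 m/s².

Taking torques about the foot of the ladder:
Ladder weight 9.8×9.8 = 96.04 N acts at 2.6 m along the ladder; its horizontal arm is 2.6·cos75° = 0.6729 m → τ = 64.63 N·m clockwise.
Window cleaner: 82×9.8 = 803.6 N at 1.4 m → arm 0.3623 m → τ = 291.1 N·m clockwise.
Wall normal N acts horizontally at the top; its moment arm is the height L sinθ = 5.2·sin75° = 5.023 m, counterclockwise.
Setting net torque to zero: N × 5.023 = 355.7 → N = 70.8 N.
ΣFx = 0: friction at the foot balances the wall's push, so f = N_wall = 70.8 N.

f ≈ 70.8 N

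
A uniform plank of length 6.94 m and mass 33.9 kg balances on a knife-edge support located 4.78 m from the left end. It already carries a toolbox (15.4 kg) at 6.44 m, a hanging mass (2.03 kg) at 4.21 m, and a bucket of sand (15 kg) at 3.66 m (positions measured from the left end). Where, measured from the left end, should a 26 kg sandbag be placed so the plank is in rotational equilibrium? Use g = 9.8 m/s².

About the knife-edge support (at 4.78 m from the left end):
Beam weight: 33.9 × 9.8 = 332.2 N down at 3.47 m → arm 1.31 m, τ = 332.2 × 1.31 = 435.2 N·m counterclockwise.
Toolbox: 15.4 × 9.8 = 150.9 N down at 6.44 m → arm 1.66 m, τ = 150.9 × 1.66 = 250.5 N·m clockwise.
Hanging mass: 2.03 × 9.8 = 19.89 N down at 4.21 m → arm 0.57 m, τ = 19.89 × 0.57 = 11.34 N·m counterclockwise.
Bucket of sand: 15 × 9.8 = 147 N down at 3.66 m → arm 1.12 m, τ = 147 × 1.12 = 164.6 N·m counterclockwise.
Net moment of existing loads = 360.6 N·m counterclockwise.
The sandbag weighs 26 × 9.8 = 254.8 N and must supply an equal clockwise moment, so its lever arm about the knife-edge support is 360.6 / 254.8 = 1.42 m.
That puts it at 4.78 + 1.42 = 6.2 m from the left end.

x ≈ 6.2 m from the left end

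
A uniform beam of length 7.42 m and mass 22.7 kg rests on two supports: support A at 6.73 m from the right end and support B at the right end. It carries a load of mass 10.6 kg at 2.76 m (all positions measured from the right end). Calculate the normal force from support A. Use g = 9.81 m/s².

R_A ≈ 165 N

About support B:
Beam weight: 22.7 × 9.81 = 222.7 N down at 3.71 m → arm 3.71 m, τ = 222.7 × 3.71 = 826.2 N·m counterclockwise.
Load: 10.6 × 9.81 = 104 N down at 2.76 m → arm 2.76 m, τ = 104 × 2.76 = 287 N·m counterclockwise.
Net load moment about support B = 1113 N·m counterclockwise.
Reaction R at support A is upward at 6.73 m, arm 6.73 m → moment R × 6.73 clockwise.
For rotational equilibrium, R × 6.73 = 1113, so R = 165 N.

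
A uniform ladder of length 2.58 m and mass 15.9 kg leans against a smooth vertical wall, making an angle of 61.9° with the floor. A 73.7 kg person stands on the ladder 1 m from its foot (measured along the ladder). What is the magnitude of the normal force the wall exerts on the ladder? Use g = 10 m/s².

Taking torques about the foot of the ladder:
Ladder weight 15.9×10 = 159 N acts at 1.29 m along the ladder; its horizontal arm is 1.29·cos61.9° = 0.6076 m → τ = 96.61 N·m clockwise.
Person: 73.7×10 = 737 N at 1 m → arm 0.471 m → τ = 347.1 N·m clockwise.
Wall normal N acts horizontally at the top; its moment arm is the height L sinθ = 2.58·sin61.9° = 2.276 m, counterclockwise.
Balancing moments: N × 2.276 = 443.7, giving N = 195 N.

N_wall ≈ 195 N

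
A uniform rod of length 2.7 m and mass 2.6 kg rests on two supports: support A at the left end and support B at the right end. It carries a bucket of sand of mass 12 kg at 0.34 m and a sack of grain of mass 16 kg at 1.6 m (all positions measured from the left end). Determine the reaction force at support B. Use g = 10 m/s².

R_B ≈ 123 N

About support A:
Beam weight: 2.6 × 10 = 26 N down at 1.35 m → arm 1.35 m, τ = 26 × 1.35 = 35.1 N·m clockwise.
Bucket of sand: 12 × 10 = 120 N down at 0.34 m → arm 0.34 m, τ = 120 × 0.34 = 40.8 N·m clockwise.
Sack of grain: 16 × 10 = 160 N down at 1.6 m → arm 1.6 m, τ = 160 × 1.6 = 256 N·m clockwise.
Net load moment about support A = 331.9 N·m clockwise.
Reaction R at support B is upward at 2.7 m, arm 2.7 m → moment R × 2.7 counterclockwise.
Στ = 0 ⇒ R × 2.7 = 331.9 ⇒ R = 123 N.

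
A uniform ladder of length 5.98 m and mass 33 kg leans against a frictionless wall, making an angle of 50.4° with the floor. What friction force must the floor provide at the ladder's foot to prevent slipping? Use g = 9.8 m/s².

f ≈ 134 N

About the foot of the ladder:
Ladder weight 33×9.8 = 323.4 N acts at 2.99 m along the ladder; its horizontal arm is 2.99·cos50.4° = 1.906 m → τ = 616.4 N·m clockwise.
Wall normal N acts horizontally at the top; its moment arm is the height L sinθ = 5.98·sin50.4° = 4.608 m, counterclockwise.
Balancing moments: N × 4.608 = 616.4, giving N = 134 N.
ΣFx = 0: friction at the foot balances the wall's push, so f = N_wall = 134 N.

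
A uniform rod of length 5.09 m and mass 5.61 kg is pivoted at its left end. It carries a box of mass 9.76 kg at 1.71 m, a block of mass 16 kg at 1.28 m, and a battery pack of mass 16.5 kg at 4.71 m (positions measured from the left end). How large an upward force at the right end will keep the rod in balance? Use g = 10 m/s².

F ≈ 254 N

Take moments about the left end.
Beam weight: 5.61 × 10 = 56.1 N down at 2.545 m → arm 2.545 m, τ = 56.1 × 2.545 = 142.8 N·m clockwise.
Box: 9.76 × 10 = 97.6 N down at 1.71 m → arm 1.71 m, τ = 97.6 × 1.71 = 166.9 N·m clockwise.
Block: 16 × 10 = 160 N down at 1.28 m → arm 1.28 m, τ = 160 × 1.28 = 204.8 N·m clockwise.
Battery pack: 16.5 × 10 = 165 N down at 4.71 m → arm 4.71 m, τ = 165 × 4.71 = 777.1 N·m clockwise.
Net moment of the loads = 1292 N·m clockwise.
The upward force F acts at the right end, arm 5.09 m, giving F × 5.09 counterclockwise.
Balancing moments: F × 5.09 = 1292, giving F = 1292 / 5.09 = 254 N.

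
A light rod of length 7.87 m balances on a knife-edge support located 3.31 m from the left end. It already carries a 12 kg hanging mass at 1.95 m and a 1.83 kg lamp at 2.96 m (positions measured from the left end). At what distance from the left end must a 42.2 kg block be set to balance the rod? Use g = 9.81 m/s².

x ≈ 3.71 m from the left end

Choose the knife-edge support (at 3.31 m from the left end) as the axis so the support reaction has zero arm there.
Hanging mass: 12 × 9.81 = 117.7 N down at 1.95 m → arm 1.36 m, τ = 117.7 × 1.36 = 160.1 N·m counterclockwise.
Lamp: 1.83 × 9.81 = 17.95 N down at 2.96 m → arm 0.35 m, τ = 17.95 × 0.35 = 6.282 N·m counterclockwise.
Net moment of existing loads = 166.4 N·m counterclockwise.
The block weighs 42.2 × 9.81 = 414 N and must supply an equal clockwise moment, so its lever arm about the knife-edge support is 166.4 / 414 = 0.402 m.
That puts it at 3.31 + 0.402 = 3.71 m from the left end.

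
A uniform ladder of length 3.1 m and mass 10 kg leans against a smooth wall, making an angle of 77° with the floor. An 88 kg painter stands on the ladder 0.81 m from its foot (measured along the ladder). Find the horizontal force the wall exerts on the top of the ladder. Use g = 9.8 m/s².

N_wall ≈ 63.3 N

Sum moments about the foot of the ladder (the floor normal and friction both act there and drop out).
Ladder weight 10×9.8 = 98 N acts at 1.55 m along the ladder; its horizontal arm is 1.55·cos77° = 0.3487 m → τ = 34.17 N·m clockwise.
Painter: 88×9.8 = 862.4 N at 0.81 m → arm 0.1822 m → τ = 157.1 N·m clockwise.
Wall normal N acts horizontally at the top; its moment arm is the height L sinθ = 3.1·sin77° = 3.021 m, counterclockwise.
Setting net torque to zero: N × 3.021 = 191.3 → N = 63.3 N.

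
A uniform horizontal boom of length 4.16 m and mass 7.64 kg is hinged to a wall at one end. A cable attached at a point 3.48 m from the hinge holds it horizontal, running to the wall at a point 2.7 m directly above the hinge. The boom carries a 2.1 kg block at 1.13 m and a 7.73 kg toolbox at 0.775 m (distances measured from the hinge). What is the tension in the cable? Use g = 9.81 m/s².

Taking torques about the hinge:
Beam weight: 7.64 × 9.81 = 74.95 N down at 2.08 m → arm 2.08 m, τ = 74.95 × 2.08 = 155.9 N·m clockwise.
Block: 2.1 × 9.81 = 20.6 N down at 1.13 m → arm 1.13 m, τ = 20.6 × 1.13 = 23.28 N·m clockwise.
Toolbox: 7.73 × 9.81 = 75.83 N down at 0.775 m → arm 0.775 m, τ = 75.83 × 0.775 = 58.77 N·m clockwise.
Total clockwise load moment = 238 N·m.
The cable tension T acts at 3.48 m; only its component perpendicular to the boom, T sinθ, produces torque. sinθ = h/√(h²+d²) = 2.7/√(2.7²+3.48²) = 0.613.
For rotational equilibrium, T × 3.48 × 0.613 = 238, so T = 238 / 2.133 = 112 N.

T ≈ 112 N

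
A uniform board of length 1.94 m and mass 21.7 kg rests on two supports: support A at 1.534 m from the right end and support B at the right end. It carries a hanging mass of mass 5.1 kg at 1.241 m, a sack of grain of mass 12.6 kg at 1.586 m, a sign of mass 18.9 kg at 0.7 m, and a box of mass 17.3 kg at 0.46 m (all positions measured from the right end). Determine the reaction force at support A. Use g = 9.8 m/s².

About support B:
Beam weight: 21.7 × 9.8 = 212.7 N down at 0.97 m → arm 0.97 m, τ = 212.7 × 0.97 = 206.3 N·m counterclockwise.
Hanging mass: 5.1 × 9.8 = 49.98 N down at 1.241 m → arm 1.241 m, τ = 49.98 × 1.241 = 62.03 N·m counterclockwise.
Sack of grain: 12.6 × 9.8 = 123.5 N down at 1.586 m → arm 1.586 m, τ = 123.5 × 1.586 = 195.9 N·m counterclockwise.
Sign: 18.9 × 9.8 = 185.2 N down at 0.7 m → arm 0.7 m, τ = 185.2 × 0.7 = 129.6 N·m counterclockwise.
Box: 17.3 × 9.8 = 169.5 N down at 0.46 m → arm 0.46 m, τ = 169.5 × 0.46 = 77.97 N·m counterclockwise.
Net load moment about support B = 671.8 N·m counterclockwise.
Reaction R at support A is upward at 1.534 m, arm 1.534 m → moment R × 1.534 clockwise.
Balancing moments: R × 1.534 = 671.8, giving R = 438 N.

R_A ≈ 438 N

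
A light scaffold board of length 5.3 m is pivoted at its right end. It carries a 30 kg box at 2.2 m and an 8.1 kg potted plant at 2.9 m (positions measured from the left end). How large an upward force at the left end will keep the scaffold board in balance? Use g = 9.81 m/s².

F ≈ 208 N

Sum moments about the right end (the unknown pivot reaction has zero arm there).
Box: 30 × 9.81 = 294.3 N down at 2.2 m → arm 3.1 m, τ = 294.3 × 3.1 = 912.3 N·m counterclockwise.
Potted plant: 8.1 × 9.81 = 79.46 N down at 2.9 m → arm 2.4 m, τ = 79.46 × 2.4 = 190.7 N·m counterclockwise.
Net moment of the loads = 1103 N·m counterclockwise.
The upward force F acts at the left end, arm 5.3 m, giving F × 5.3 clockwise.
Setting net torque to zero: F × 5.3 = 1103 → F = 1103 / 5.3 = 208 N.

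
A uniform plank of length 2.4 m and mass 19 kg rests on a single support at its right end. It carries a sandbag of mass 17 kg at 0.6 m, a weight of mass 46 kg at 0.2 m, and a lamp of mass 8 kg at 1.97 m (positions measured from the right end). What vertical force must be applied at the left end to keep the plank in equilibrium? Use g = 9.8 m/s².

Sum moments about the right end (the unknown pivot reaction has zero arm there).
Beam weight: 19 × 9.8 = 186.2 N down at 1.2 m → arm 1.2 m, τ = 186.2 × 1.2 = 223.4 N·m counterclockwise.
Sandbag: 17 × 9.8 = 166.6 N down at 0.6 m → arm 0.6 m, τ = 166.6 × 0.6 = 99.96 N·m counterclockwise.
Weight: 46 × 9.8 = 450.8 N down at 0.2 m → arm 0.2 m, τ = 450.8 × 0.2 = 90.16 N·m counterclockwise.
Lamp: 8 × 9.8 = 78.4 N down at 1.97 m → arm 1.97 m, τ = 78.4 × 1.97 = 154.4 N·m counterclockwise.
Net moment of the loads = 567.9 N·m counterclockwise.
The upward force F acts at the left end, arm 2.4 m, giving F × 2.4 clockwise.
Balancing moments: F × 2.4 = 567.9, giving F = 567.9 / 2.4 = 237 N.

F ≈ 237 N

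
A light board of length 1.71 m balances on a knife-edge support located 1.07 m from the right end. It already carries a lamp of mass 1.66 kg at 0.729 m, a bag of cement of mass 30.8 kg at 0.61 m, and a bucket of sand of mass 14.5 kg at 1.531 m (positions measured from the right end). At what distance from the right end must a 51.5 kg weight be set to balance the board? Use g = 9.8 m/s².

x ≈ 1.23 m from the right end

Take moments about the knife-edge support (at 1.07 m from the right end).
Lamp: 1.66 × 9.8 = 16.27 N down at 0.729 m → arm 0.341 m, τ = 16.27 × 0.341 = 5.548 N·m clockwise.
Bag of cement: 30.8 × 9.8 = 301.8 N down at 0.61 m → arm 0.46 m, τ = 301.8 × 0.46 = 138.8 N·m clockwise.
Bucket of sand: 14.5 × 9.8 = 142.1 N down at 1.531 m → arm 0.461 m, τ = 142.1 × 0.461 = 65.51 N·m counterclockwise.
Net moment of existing loads = 78.84 N·m clockwise.
The weight weighs 51.5 × 9.8 = 504.7 N and must supply an equal counterclockwise moment, so its lever arm about the knife-edge support is 78.84 / 504.7 = 0.156 m.
That puts it at 1.07 + 0.156 = 1.23 m from the right end.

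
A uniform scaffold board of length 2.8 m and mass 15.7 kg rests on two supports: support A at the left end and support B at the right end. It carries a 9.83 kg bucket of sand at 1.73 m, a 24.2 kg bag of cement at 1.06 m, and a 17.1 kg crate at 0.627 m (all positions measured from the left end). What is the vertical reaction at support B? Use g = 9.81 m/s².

Taking torques about support A:
Beam weight: 15.7 × 9.81 = 154 N down at 1.4 m → arm 1.4 m, τ = 154 × 1.4 = 215.6 N·m clockwise.
Bucket of sand: 9.83 × 9.81 = 96.43 N down at 1.73 m → arm 1.73 m, τ = 96.43 × 1.73 = 166.8 N·m clockwise.
Bag of cement: 24.2 × 9.81 = 237.4 N down at 1.06 m → arm 1.06 m, τ = 237.4 × 1.06 = 251.6 N·m clockwise.
Crate: 17.1 × 9.81 = 167.8 N down at 0.627 m → arm 0.627 m, τ = 167.8 × 0.627 = 105.2 N·m clockwise.
Net load moment about support A = 739.2 N·m clockwise.
Reaction R at support B is upward at 2.8 m, arm 2.8 m → moment R × 2.8 counterclockwise.
Στ = 0 ⇒ R × 2.8 = 739.2 ⇒ R = 264 N.

R_B ≈ 264 N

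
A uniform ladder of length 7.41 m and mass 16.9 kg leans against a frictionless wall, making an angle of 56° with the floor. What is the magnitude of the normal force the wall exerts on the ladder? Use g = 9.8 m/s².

N_wall ≈ 55.9 N

Take moments about the foot of the ladder.
Ladder weight 16.9×9.8 = 165.6 N acts at 3.705 m along the ladder; its horizontal arm is 3.705·cos56° = 2.072 m → τ = 343.1 N·m clockwise.
Wall normal N acts horizontally at the top; its moment arm is the height L sinθ = 7.41·sin56° = 6.143 m, counterclockwise.
Στ = 0 ⇒ N × 6.143 = 343.1 ⇒ N = 55.9 N.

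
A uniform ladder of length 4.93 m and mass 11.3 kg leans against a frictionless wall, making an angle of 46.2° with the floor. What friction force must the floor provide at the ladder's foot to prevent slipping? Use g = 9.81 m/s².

f ≈ 53.2 N

Sum moments about the foot of the ladder (the floor normal and friction both act there and drop out).
Ladder weight 11.3×9.81 = 110.9 N acts at 2.465 m along the ladder; its horizontal arm is 2.465·cos46.2° = 1.706 m → τ = 189.2 N·m clockwise.
Wall normal N acts horizontally at the top; its moment arm is the height L sinθ = 4.93·sin46.2° = 3.558 m, counterclockwise.
Στ = 0 ⇒ N × 3.558 = 189.2 ⇒ N = 53.2 N.
ΣFx = 0: friction at the foot balances the wall's push, so f = N_wall = 53.2 N.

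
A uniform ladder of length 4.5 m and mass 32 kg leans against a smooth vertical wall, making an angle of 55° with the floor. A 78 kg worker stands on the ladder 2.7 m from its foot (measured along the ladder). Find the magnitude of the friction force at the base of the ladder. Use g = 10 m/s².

f ≈ 440 N

Sum moments about the foot of the ladder (the floor normal and friction both act there and drop out).
Ladder weight 32×10 = 320 N acts at 2.25 m along the ladder; its horizontal arm is 2.25·cos55° = 1.291 m → τ = 413.1 N·m clockwise.
Worker: 78×10 = 780 N at 2.7 m → arm 1.549 m → τ = 1208 N·m clockwise.
Wall normal N acts horizontally at the top; its moment arm is the height L sinθ = 4.5·sin55° = 3.686 m, counterclockwise.
Balancing moments: N × 3.686 = 1621, giving N = 440 N.
ΣFx = 0: friction at the foot balances the wall's push, so f = N_wall = 440 N.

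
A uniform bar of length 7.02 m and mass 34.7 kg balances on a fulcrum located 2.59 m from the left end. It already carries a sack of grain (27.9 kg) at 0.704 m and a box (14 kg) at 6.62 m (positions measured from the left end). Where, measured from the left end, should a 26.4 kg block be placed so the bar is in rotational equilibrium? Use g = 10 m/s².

x ≈ 1.24 m from the left end

Choose the fulcrum (at 2.59 m from the left end) as the axis so the support reaction has zero arm there.
Beam weight: 34.7 × 10 = 347 N down at 3.51 m → arm 0.92 m, τ = 347 × 0.92 = 319.2 N·m clockwise.
Sack of grain: 27.9 × 10 = 279 N down at 0.704 m → arm 1.886 m, τ = 279 × 1.886 = 526.2 N·m counterclockwise.
Box: 14 × 10 = 140 N down at 6.62 m → arm 4.03 m, τ = 140 × 4.03 = 564.2 N·m clockwise.
Net moment of existing loads = 357.2 N·m clockwise.
The block weighs 26.4 × 10 = 264 N and must supply an equal counterclockwise moment, so its lever arm about the fulcrum is 357.2 / 264 = 1.35 m.
That puts it at 2.59 − 1.35 = 1.24 m from the left end.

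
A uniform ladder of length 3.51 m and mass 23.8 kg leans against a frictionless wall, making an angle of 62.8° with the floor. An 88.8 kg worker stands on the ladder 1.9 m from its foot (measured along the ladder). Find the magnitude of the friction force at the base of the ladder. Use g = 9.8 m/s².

f ≈ 302 N

Taking torques about the foot of the ladder:
Ladder weight 23.8×9.8 = 233.2 N acts at 1.755 m along the ladder; its horizontal arm is 1.755·cos62.8° = 0.8022 m → τ = 187.1 N·m clockwise.
Worker: 88.8×9.8 = 870.2 N at 1.9 m → arm 0.8685 m → τ = 755.8 N·m clockwise.
Wall normal N acts horizontally at the top; its moment arm is the height L sinθ = 3.51·sin62.8° = 3.122 m, counterclockwise.
Balancing moments: N × 3.122 = 942.9, giving N = 302 N.
ΣFx = 0: friction at the foot balances the wall's push, so f = N_wall = 302 N.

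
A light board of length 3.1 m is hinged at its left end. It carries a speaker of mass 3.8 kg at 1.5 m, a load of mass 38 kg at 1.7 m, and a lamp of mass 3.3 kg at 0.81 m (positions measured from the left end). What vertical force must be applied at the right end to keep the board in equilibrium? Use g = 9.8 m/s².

Taking torques about the left end:
Speaker: 3.8 × 9.8 = 37.24 N down at 1.5 m → arm 1.5 m, τ = 37.24 × 1.5 = 55.86 N·m clockwise.
Load: 38 × 9.8 = 372.4 N down at 1.7 m → arm 1.7 m, τ = 372.4 × 1.7 = 633.1 N·m clockwise.
Lamp: 3.3 × 9.8 = 32.34 N down at 0.81 m → arm 0.81 m, τ = 32.34 × 0.81 = 26.2 N·m clockwise.
Net moment of the loads = 715.2 N·m clockwise.
The upward force F acts at the right end, arm 3.1 m, giving F × 3.1 counterclockwise.
Balancing moments: F × 3.1 = 715.2, giving F = 715.2 / 3.1 = 231 N.

F ≈ 231 N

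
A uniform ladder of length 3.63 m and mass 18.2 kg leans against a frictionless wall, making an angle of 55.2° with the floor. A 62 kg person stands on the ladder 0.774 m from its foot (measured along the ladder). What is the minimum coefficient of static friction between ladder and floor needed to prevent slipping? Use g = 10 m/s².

μ_min ≈ 0.193

Choose the foot of the ladder as the axis so the floor normal and friction both act there and drop out.
Ladder weight 18.2×10 = 182 N acts at 1.815 m along the ladder; its horizontal arm is 1.815·cos55.2° = 1.036 m → τ = 188.6 N·m clockwise.
Person: 62×10 = 620 N at 0.774 m → arm 0.4417 m → τ = 273.9 N·m clockwise.
Wall normal N acts horizontally at the top; its moment arm is the height L sinθ = 3.63·sin55.2° = 2.981 m, counterclockwise.
Στ = 0 ⇒ N × 2.981 = 462.5 ⇒ N = 155.1 N.
ΣFx = 0 ⇒ f = N_wall = 155.1 N. ΣFy = 0 ⇒ N_floor = 802 N.
μ_min = f / N_floor = 155.1 / 802 = 0.193.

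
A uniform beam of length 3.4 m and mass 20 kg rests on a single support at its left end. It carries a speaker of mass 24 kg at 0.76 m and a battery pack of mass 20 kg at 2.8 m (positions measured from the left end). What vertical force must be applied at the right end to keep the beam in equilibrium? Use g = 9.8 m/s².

Taking torques about the left end:
Beam weight: 20 × 9.8 = 196 N down at 1.7 m → arm 1.7 m, τ = 196 × 1.7 = 333.2 N·m clockwise.
Speaker: 24 × 9.8 = 235.2 N down at 0.76 m → arm 0.76 m, τ = 235.2 × 0.76 = 178.8 N·m clockwise.
Battery pack: 20 × 9.8 = 196 N down at 2.8 m → arm 2.8 m, τ = 196 × 2.8 = 548.8 N·m clockwise.
Net moment of the loads = 1061 N·m clockwise.
The upward force F acts at the right end, arm 3.4 m, giving F × 3.4 counterclockwise.
Στ = 0 ⇒ F × 3.4 = 1061 ⇒ F = 1061 / 3.4 = 312 N.

F ≈ 312 N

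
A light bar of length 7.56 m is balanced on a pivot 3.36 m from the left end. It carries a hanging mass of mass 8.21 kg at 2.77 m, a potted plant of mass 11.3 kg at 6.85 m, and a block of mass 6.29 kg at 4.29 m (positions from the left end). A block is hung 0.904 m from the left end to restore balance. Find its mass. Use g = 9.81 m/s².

Taking torques about the pivot (at 3.36 m from the left end):
Hanging mass: 8.21 × 9.81 = 80.54 N down at 2.77 m → arm 0.59 m, τ = 80.54 × 0.59 = 47.52 N·m counterclockwise.
Potted plant: 11.3 × 9.81 = 110.9 N down at 6.85 m → arm 3.49 m, τ = 110.9 × 3.49 = 387 N·m clockwise.
Block: 6.29 × 9.81 = 61.7 N down at 4.29 m → arm 0.93 m, τ = 61.7 × 0.93 = 57.38 N·m clockwise.
Net moment of known loads = 396.9 N·m clockwise.
An unknown mass m at 0.904 m has arm 2.456 m; its moment is m·g·2.456 counterclockwise.
Setting net torque to zero: m × 9.81 × 2.456 = 396.9 → m = 396.9 / (9.81 × 2.456) = 16.5 kg.

m ≈ 16.5 kg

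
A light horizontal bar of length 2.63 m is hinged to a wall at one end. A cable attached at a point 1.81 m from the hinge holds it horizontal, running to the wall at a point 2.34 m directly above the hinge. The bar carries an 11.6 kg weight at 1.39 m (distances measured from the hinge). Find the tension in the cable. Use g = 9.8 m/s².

About the hinge:
Weight: 11.6 × 9.8 = 113.7 N down at 1.39 m → arm 1.39 m, τ = 113.7 × 1.39 = 158 N·m clockwise.
Total clockwise load moment = 158 N·m.
The cable tension T acts at 1.81 m; only its component perpendicular to the bar, T sinθ, produces torque. sinθ = h/√(h²+d²) = 2.34/√(2.34²+1.81²) = 0.791.
Στ = 0 ⇒ T × 1.81 × 0.791 = 158 ⇒ T = 158 / 1.432 = 110 N.

T ≈ 110 N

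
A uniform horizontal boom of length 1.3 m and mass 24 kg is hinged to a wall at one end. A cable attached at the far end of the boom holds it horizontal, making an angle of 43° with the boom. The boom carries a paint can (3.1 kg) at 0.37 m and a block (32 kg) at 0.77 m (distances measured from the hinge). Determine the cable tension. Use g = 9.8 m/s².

Taking torques about the hinge:
Beam weight: 24 × 9.8 = 235.2 N down at 0.65 m → arm 0.65 m, τ = 235.2 × 0.65 = 152.9 N·m clockwise.
Paint can: 3.1 × 9.8 = 30.38 N down at 0.37 m → arm 0.37 m, τ = 30.38 × 0.37 = 11.24 N·m clockwise.
Block: 32 × 9.8 = 313.6 N down at 0.77 m → arm 0.77 m, τ = 313.6 × 0.77 = 241.5 N·m clockwise.
Total clockwise load moment = 405.6 N·m.
The cable tension T acts at 1.3 m; only its component perpendicular to the boom, T sinθ, produces torque. sin 43° = 0.682.
Στ = 0 ⇒ T × 1.3 × 0.682 = 405.6 ⇒ T = 405.6 / 0.8866 = 457 N.

T ≈ 457 N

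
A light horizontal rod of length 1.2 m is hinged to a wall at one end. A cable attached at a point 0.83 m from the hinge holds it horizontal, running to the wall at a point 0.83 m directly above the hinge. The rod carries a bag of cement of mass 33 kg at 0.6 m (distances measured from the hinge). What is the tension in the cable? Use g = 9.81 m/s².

T ≈ 331 N

Taking torques about the hinge:
Bag of cement: 33 × 9.81 = 323.7 N down at 0.6 m → arm 0.6 m, τ = 323.7 × 0.6 = 194.2 N·m clockwise.
Total clockwise load moment = 194.2 N·m.
The cable tension T acts at 0.83 m; only its component perpendicular to the rod, T sinθ, produces torque. sinθ = h/√(h²+d²) = 0.83/√(0.83²+0.83²) = 0.7071.
Balancing moments: T × 0.83 × 0.7071 = 194.2, giving T = 194.2 / 0.5869 = 331 N.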